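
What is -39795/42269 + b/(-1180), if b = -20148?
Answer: 201169428/12469355 ≈ 16.133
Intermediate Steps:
-39795/42269 + b/(-1180) = -39795/42269 - 20148/(-1180) = -39795*1/42269 - 20148*(-1/1180) = -39795/42269 + 5037/295 = 201169428/12469355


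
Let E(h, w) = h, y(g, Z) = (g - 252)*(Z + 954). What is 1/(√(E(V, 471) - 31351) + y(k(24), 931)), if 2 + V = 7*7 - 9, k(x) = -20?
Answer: -512720/262881829713 - I*√31313/262881829713 ≈ -1.9504e-6 - 6.7313e-10*I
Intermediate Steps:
V = 38 (V = -2 + (7*7 - 9) = -2 + (49 - 9) = -2 + 40 = 38)
y(g, Z) = (-252 + g)*(954 + Z)
1/(√(E(V, 471) - 31351) + y(k(24), 931)) = 1/(√(38 - 31351) + (-240408 - 252*931 + 954*(-20) + 931*(-20))) = 1/(√(-31313) + (-240408 - 234612 - 19080 - 18620)) = 1/(I*√31313 - 512720) = 1/(-512720 + I*√31313)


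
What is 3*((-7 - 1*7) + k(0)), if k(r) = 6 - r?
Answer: -24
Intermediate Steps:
3*((-7 - 1*7) + k(0)) = 3*((-7 - 1*7) + (6 - 1*0)) = 3*((-7 - 7) + (6 + 0)) = 3*(-14 + 6) = 3*(-8) = -24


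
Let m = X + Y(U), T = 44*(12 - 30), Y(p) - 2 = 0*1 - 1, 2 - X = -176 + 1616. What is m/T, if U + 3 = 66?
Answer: 479/264 ≈ 1.8144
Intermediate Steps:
U = 63 (U = -3 + 66 = 63)
X = -1438 (X = 2 - (-176 + 1616) = 2 - 1*1440 = 2 - 1440 = -1438)
Y(p) = 1 (Y(p) = 2 + (0*1 - 1) = 2 + (0 - 1) = 2 - 1 = 1)
T = -792 (T = 44*(-18) = -792)
m = -1437 (m = -1438 + 1 = -1437)
m/T = -1437/(-792) = -1437*(-1/792) = 479/264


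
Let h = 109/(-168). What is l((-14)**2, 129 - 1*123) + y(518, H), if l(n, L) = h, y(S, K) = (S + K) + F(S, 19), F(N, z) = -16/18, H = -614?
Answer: -49159/504 ≈ -97.538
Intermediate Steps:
F(N, z) = -8/9 (F(N, z) = -16*1/18 = -8/9)
h = -109/168 (h = 109*(-1/168) = -109/168 ≈ -0.64881)
y(S, K) = -8/9 + K + S (y(S, K) = (S + K) - 8/9 = (K + S) - 8/9 = -8/9 + K + S)
l(n, L) = -109/168
l((-14)**2, 129 - 1*123) + y(518, H) = -109/168 + (-8/9 - 614 + 518) = -109/168 - 872/9 = -49159/504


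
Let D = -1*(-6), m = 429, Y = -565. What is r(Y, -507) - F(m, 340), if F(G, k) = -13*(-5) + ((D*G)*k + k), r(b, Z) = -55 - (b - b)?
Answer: -875620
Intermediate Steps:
D = 6
r(b, Z) = -55 (r(b, Z) = -55 - 1*0 = -55 + 0 = -55)
F(G, k) = 65 + k + 6*G*k (F(G, k) = -13*(-5) + ((6*G)*k + k) = 65 + (6*G*k + k) = 65 + (k + 6*G*k) = 65 + k + 6*G*k)
r(Y, -507) - F(m, 340) = -55 - (65 + 340 + 6*429*340) = -55 - (65 + 340 + 875160) = -55 - 1*875565 = -55 - 875565 = -875620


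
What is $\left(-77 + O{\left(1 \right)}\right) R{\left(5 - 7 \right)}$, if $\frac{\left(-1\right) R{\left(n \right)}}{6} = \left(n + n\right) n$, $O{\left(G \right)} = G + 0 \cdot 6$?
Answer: $3648$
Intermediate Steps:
$O{\left(G \right)} = G$ ($O{\left(G \right)} = G + 0 = G$)
$R{\left(n \right)} = - 12 n^{2}$ ($R{\left(n \right)} = - 6 \left(n + n\right) n = - 6 \cdot 2 n n = - 6 \cdot 2 n^{2} = - 12 n^{2}$)
$\left(-77 + O{\left(1 \right)}\right) R{\left(5 - 7 \right)} = \left(-77 + 1\right) \left(- 12 \left(5 - 7\right)^{2}\right) = - 76 \left(- 12 \left(5 - 7\right)^{2}\right) = - 76 \left(- 12 \left(-2\right)^{2}\right) = - 76 \left(\left(-12\right) 4\right) = \left(-76\right) \left(-48\right) = 3648$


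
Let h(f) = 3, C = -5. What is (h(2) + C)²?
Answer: 4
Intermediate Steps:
(h(2) + C)² = (3 - 5)² = (-2)² = 4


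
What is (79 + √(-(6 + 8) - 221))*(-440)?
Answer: -34760 - 440*I*√235 ≈ -34760.0 - 6745.1*I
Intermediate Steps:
(79 + √(-(6 + 8) - 221))*(-440) = (79 + √(-1*14 - 221))*(-440) = (79 + √(-14 - 221))*(-440) = (79 + √(-235))*(-440) = (79 + I*√235)*(-440) = -34760 - 440*I*√235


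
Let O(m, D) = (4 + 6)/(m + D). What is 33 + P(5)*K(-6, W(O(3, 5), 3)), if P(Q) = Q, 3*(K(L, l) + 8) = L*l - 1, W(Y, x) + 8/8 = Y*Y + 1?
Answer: -583/24 ≈ -24.292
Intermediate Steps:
O(m, D) = 10/(D + m)
W(Y, x) = Y² (W(Y, x) = -1 + (Y*Y + 1) = -1 + (Y² + 1) = -1 + (1 + Y²) = Y²)
K(L, l) = -25/3 + L*l/3 (K(L, l) = -8 + (L*l - 1)/3 = -8 + (-1 + L*l)/3 = -8 + (-⅓ + L*l/3) = -25/3 + L*l/3)
33 + P(5)*K(-6, W(O(3, 5), 3)) = 33 + 5*(-25/3 + (⅓)*(-6)*(10/(5 + 3))²) = 33 + 5*(-25/3 + (⅓)*(-6)*(10/8)²) = 33 + 5*(-25/3 + (⅓)*(-6)*(10*(⅛))²) = 33 + 5*(-25/3 + (⅓)*(-6)*(5/4)²) = 33 + 5*(-25/3 + (⅓)*(-6)*(25/16)) = 33 + 5*(-25/3 - 25/8) = 33 + 5*(-275/24) = 33 - 1375/24 = -583/24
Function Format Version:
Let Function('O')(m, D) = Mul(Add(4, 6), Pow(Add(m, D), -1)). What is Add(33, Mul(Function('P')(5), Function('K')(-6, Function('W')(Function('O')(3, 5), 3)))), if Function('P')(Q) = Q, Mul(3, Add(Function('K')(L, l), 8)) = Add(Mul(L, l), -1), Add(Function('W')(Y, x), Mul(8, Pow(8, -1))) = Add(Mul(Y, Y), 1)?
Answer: Rational(-583, 24) ≈ -24.292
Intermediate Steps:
Function('O')(m, D) = Mul(10, Pow(Add(D, m), -1))
Function('W')(Y, x) = Pow(Y, 2) (Function('W')(Y, x) = Add(-1, Add(Mul(Y, Y), 1)) = Add(-1, Add(Pow(Y, 2), 1)) = Add(-1, Add(1, Pow(Y, 2))) = Pow(Y, 2))
Function('K')(L, l) = Add(Rational(-25, 3), Mul(Rational(1, 3), L, l)) (Function('K')(L, l) = Add(-8, Mul(Rational(1, 3), Add(Mul(L, l), -1))) = Add(-8, Mul(Rational(1, 3), Add(-1, Mul(L, l)))) = Add(-8, Add(Rational(-1, 3), Mul(Rational(1, 3), L, l))) = Add(Rational(-25, 3), Mul(Rational(1, 3), L, l)))
Add(33, Mul(Function('P')(5), Function('K')(-6, Function('W')(Function('O')(3, 5), 3)))) = Add(33, Mul(5, Add(Rational(-25, 3), Mul(Rational(1, 3), -6, Pow(Mul(10, Pow(Add(5, 3), -1)), 2))))) = Add(33, Mul(5, Add(Rational(-25, 3), Mul(Rational(1, 3), -6, Pow(Mul(10, Pow(8, -1)), 2))))) = Add(33, Mul(5, Add(Rational(-25, 3), Mul(Rational(1, 3), -6, Pow(Mul(10, Rational(1, 8)), 2))))) = Add(33, Mul(5, Add(Rational(-25, 3), Mul(Rational(1, 3), -6, Pow(Rational(5, 4), 2))))) = Add(33, Mul(5, Add(Rational(-25, 3), Mul(Rational(1, 3), -6, Rational(25, 16))))) = Add(33, Mul(5, Add(Rational(-25, 3), Rational(-25, 8)))) = Add(33, Mul(5, Rational(-275, 24))) = Add(33, Rational(-1375, 24)) = Rational(-583, 24)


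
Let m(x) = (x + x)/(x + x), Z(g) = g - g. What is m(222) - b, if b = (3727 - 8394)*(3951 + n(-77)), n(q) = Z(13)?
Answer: 18439318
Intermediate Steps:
Z(g) = 0
n(q) = 0
m(x) = 1 (m(x) = (2*x)/((2*x)) = (2*x)*(1/(2*x)) = 1)
b = -18439317 (b = (3727 - 8394)*(3951 + 0) = -4667*3951 = -18439317)
m(222) - b = 1 - 1*(-18439317) = 1 + 18439317 = 18439318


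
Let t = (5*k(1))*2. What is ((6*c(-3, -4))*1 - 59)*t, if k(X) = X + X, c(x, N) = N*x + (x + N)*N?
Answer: 3620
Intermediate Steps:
c(x, N) = N*x + N*(N + x) (c(x, N) = N*x + (N + x)*N = N*x + N*(N + x))
k(X) = 2*X
t = 20 (t = (5*(2*1))*2 = (5*2)*2 = 10*2 = 20)
((6*c(-3, -4))*1 - 59)*t = ((6*(-4*(-4 + 2*(-3))))*1 - 59)*20 = ((6*(-4*(-4 - 6)))*1 - 59)*20 = ((6*(-4*(-10)))*1 - 59)*20 = ((6*40)*1 - 59)*20 = (240*1 - 59)*20 = (240 - 59)*20 = 181*20 = 3620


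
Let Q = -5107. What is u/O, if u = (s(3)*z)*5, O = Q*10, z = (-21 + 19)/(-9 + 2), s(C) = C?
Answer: -3/35749 ≈ -8.3918e-5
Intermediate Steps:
z = 2/7 (z = -2/(-7) = -2*(-1/7) = 2/7 ≈ 0.28571)
O = -51070 (O = -5107*10 = -51070)
u = 30/7 (u = (3*(2/7))*5 = (6/7)*5 = 30/7 ≈ 4.2857)
u/O = (30/7)/(-51070) = (30/7)*(-1/51070) = -3/35749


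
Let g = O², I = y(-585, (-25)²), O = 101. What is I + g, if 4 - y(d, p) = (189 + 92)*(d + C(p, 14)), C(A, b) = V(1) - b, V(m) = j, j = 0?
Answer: 178524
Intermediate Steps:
V(m) = 0
C(A, b) = -b (C(A, b) = 0 - b = -b)
y(d, p) = 3938 - 281*d (y(d, p) = 4 - (189 + 92)*(d - 1*14) = 4 - 281*(d - 14) = 4 - 281*(-14 + d) = 4 - (-3934 + 281*d) = 4 + (3934 - 281*d) = 3938 - 281*d)
I = 168323 (I = 3938 - 281*(-585) = 3938 + 164385 = 168323)
g = 10201 (g = 101² = 10201)
I + g = 168323 + 10201 = 178524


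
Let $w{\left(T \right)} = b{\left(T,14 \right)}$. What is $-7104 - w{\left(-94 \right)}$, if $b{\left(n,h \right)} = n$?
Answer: $-7010$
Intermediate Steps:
$w{\left(T \right)} = T$
$-7104 - w{\left(-94 \right)} = -7104 - -94 = -7104 + 94 = -7010$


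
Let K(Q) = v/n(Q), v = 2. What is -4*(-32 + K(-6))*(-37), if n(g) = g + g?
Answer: -14282/3 ≈ -4760.7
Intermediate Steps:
n(g) = 2*g
K(Q) = 1/Q (K(Q) = 2/((2*Q)) = 2*(1/(2*Q)) = 1/Q)
-4*(-32 + K(-6))*(-37) = -4*(-32 + 1/(-6))*(-37) = -4*(-32 - ⅙)*(-37) = -(-386)*(-37)/3 = -4*7141/6 = -14282/3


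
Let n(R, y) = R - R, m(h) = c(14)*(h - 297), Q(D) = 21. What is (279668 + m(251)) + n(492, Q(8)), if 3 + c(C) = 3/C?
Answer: 1958573/7 ≈ 2.7980e+5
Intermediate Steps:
c(C) = -3 + 3/C
m(h) = 11583/14 - 39*h/14 (m(h) = (-3 + 3/14)*(h - 297) = (-3 + 3*(1/14))*(-297 + h) = (-3 + 3/14)*(-297 + h) = -39*(-297 + h)/14 = 11583/14 - 39*h/14)
n(R, y) = 0
(279668 + m(251)) + n(492, Q(8)) = (279668 + (11583/14 - 39/14*251)) + 0 = (279668 + (11583/14 - 9789/14)) + 0 = (279668 + 897/7) + 0 = 1958573/7 + 0 = 1958573/7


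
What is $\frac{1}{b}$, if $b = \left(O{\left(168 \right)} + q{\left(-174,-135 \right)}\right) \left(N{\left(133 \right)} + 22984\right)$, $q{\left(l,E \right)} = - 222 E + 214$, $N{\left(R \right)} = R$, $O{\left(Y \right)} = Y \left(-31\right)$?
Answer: $\frac{1}{577370192} \approx 1.732 \cdot 10^{-9}$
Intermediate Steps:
$O{\left(Y \right)} = - 31 Y$
$q{\left(l,E \right)} = 214 - 222 E$
$b = 577370192$ ($b = \left(\left(-31\right) 168 + \left(214 - -29970\right)\right) \left(133 + 22984\right) = \left(-5208 + \left(214 + 29970\right)\right) 23117 = \left(-5208 + 30184\right) 23117 = 24976 \cdot 23117 = 577370192$)
$\frac{1}{b} = \frac{1}{577370192}$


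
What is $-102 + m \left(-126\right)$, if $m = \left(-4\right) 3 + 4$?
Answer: $906$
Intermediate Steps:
$m = -8$ ($m = -12 + 4 = -8$)
$-102 + m \left(-126\right) = -102 - -1008 = -102 + 1008 = 906$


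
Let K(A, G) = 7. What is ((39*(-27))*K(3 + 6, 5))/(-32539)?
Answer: 567/2503 ≈ 0.22653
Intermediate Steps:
((39*(-27))*K(3 + 6, 5))/(-32539) = ((39*(-27))*7)/(-32539) = -1053*7*(-1/32539) = -7371*(-1/32539) = 567/2503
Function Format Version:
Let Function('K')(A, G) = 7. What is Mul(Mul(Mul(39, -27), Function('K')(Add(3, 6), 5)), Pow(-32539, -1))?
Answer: Rational(567, 2503) ≈ 0.22653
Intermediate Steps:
Mul(Mul(Mul(39, -27), Function('K')(Add(3, 6), 5)), Pow(-32539, -1)) = Mul(Mul(Mul(39, -27), 7), Pow(-32539, -1)) = Mul(Mul(-1053, 7), Rational(-1, 32539)) = Mul(-7371, Rational(-1, 32539)) = Rational(567, 2503)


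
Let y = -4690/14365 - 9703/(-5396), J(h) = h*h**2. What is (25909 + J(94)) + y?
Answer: 13277983698315/15502708 ≈ 8.5649e+5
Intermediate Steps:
J(h) = h**3
y = 22815271/15502708 (y = -4690*1/14365 - 9703*(-1/5396) = -938/2873 + 9703/5396 = 22815271/15502708 ≈ 1.4717)
(25909 + J(94)) + y = (25909 + 94**3) + 22815271/15502708 = (25909 + 830584) + 22815271/15502708 = 856493 + 22815271/15502708 = 13277983698315/15502708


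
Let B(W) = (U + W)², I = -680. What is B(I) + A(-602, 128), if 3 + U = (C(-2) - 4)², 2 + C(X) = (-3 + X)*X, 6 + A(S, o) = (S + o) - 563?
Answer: 443846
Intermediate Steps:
A(S, o) = -569 + S + o (A(S, o) = -6 + ((S + o) - 563) = -6 + (-563 + S + o) = -569 + S + o)
C(X) = -2 + X*(-3 + X) (C(X) = -2 + (-3 + X)*X = -2 + X*(-3 + X))
U = 13 (U = -3 + ((-2 + (-2)² - 3*(-2)) - 4)² = -3 + ((-2 + 4 + 6) - 4)² = -3 + (8 - 4)² = -3 + 4² = -3 + 16 = 13)
B(W) = (13 + W)²
B(I) + A(-602, 128) = (13 - 680)² + (-569 - 602 + 128) = (-667)² - 1043 = 444889 - 1043 = 443846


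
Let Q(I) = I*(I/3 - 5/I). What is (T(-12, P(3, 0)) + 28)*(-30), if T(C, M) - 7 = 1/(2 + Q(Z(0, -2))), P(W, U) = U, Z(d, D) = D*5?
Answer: -95640/91 ≈ -1051.0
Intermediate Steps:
Z(d, D) = 5*D
Q(I) = I*(-5/I + I/3) (Q(I) = I*(I*(⅓) - 5/I) = I*(I/3 - 5/I) = I*(-5/I + I/3))
T(C, M) = 640/91 (T(C, M) = 7 + 1/(2 + (-5 + (5*(-2))²/3)) = 7 + 1/(2 + (-5 + (⅓)*(-10)²)) = 7 + 1/(2 + (-5 + (⅓)*100)) = 7 + 1/(2 + (-5 + 100/3)) = 7 + 1/(2 + 85/3) = 7 + 1/(91/3) = 7 + 3/91 = 640/91)
(T(-12, P(3, 0)) + 28)*(-30) = (640/91 + 28)*(-30) = (3188/91)*(-30) = -95640/91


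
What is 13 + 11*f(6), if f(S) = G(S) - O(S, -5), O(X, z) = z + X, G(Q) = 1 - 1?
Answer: 2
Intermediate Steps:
G(Q) = 0
O(X, z) = X + z
f(S) = 5 - S (f(S) = 0 - (S - 5) = 0 - (-5 + S) = 0 + (5 - S) = 5 - S)
13 + 11*f(6) = 13 + 11*(5 - 1*6) = 13 + 11*(5 - 6) = 13 + 11*(-1) = 13 - 11 = 2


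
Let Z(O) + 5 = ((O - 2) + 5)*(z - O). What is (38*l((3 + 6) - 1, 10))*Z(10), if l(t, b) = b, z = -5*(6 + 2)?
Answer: -248900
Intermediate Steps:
z = -40 (z = -5*8 = -40)
Z(O) = -5 + (-40 - O)*(3 + O) (Z(O) = -5 + ((O - 2) + 5)*(-40 - O) = -5 + ((-2 + O) + 5)*(-40 - O) = -5 + (3 + O)*(-40 - O) = -5 + (-40 - O)*(3 + O))
(38*l((3 + 6) - 1, 10))*Z(10) = (38*10)*(-125 - 1*10² - 43*10) = 380*(-125 - 1*100 - 430) = 380*(-125 - 100 - 430) = 380*(-655) = -248900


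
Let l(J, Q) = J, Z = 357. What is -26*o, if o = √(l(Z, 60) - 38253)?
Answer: -52*I*√9474 ≈ -5061.4*I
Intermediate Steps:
o = 2*I*√9474 (o = √(357 - 38253) = √(-37896) = 2*I*√9474 ≈ 194.67*I)
-26*o = -52*I*√9474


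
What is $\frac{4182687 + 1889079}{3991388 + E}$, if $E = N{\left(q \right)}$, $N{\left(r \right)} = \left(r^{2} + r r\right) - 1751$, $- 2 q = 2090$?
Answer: $\frac{6071766}{6173687} \approx 0.98349$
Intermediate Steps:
$q = -1045$ ($q = \left(- \frac{1}{2}\right) 2090 = -1045$)
$N{\left(r \right)} = -1751 + 2 r^{2}$ ($N{\left(r \right)} = \left(r^{2} + r^{2}\right) - 1751 = 2 r^{2} - 1751 = -1751 + 2 r^{2}$)
$E = 2182299$ ($E = -1751 + 2 \left(-1045\right)^{2} = -1751 + 2 \cdot 1092025 = -1751 + 2184050 = 2182299$)
$\frac{4182687 + 1889079}{3991388 + E} = \frac{4182687 + 1889079}{3991388 + 2182299} = \frac{6071766}{6173687}$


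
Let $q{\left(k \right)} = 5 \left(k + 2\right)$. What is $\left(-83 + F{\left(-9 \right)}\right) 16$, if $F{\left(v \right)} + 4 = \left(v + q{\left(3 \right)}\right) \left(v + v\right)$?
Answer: $-6000$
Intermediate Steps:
$q{\left(k \right)} = 10 + 5 k$ ($q{\left(k \right)} = 5 \left(2 + k\right) = 10 + 5 k$)
$F{\left(v \right)} = -4 + 2 v \left(25 + v\right)$ ($F{\left(v \right)} = -4 + \left(v + \left(10 + 5 \cdot 3\right)\right) \left(v + v\right) = -4 + \left(v + \left(10 + 15\right)\right) 2 v = -4 + \left(v + 25\right) 2 v = -4 + \left(25 + v\right) 2 v = -4 + 2 v \left(25 + v\right)$)
$\left(-83 + F{\left(-9 \right)}\right) 16 = \left(-83 + \left(-4 + 2 \left(-9\right)^{2} + 50 \left(-9\right)\right)\right) 16 = \left(-83 - 292\right) 16 = \left(-375\right) 16 = -6000$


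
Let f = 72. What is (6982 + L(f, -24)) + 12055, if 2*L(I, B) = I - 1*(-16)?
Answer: 19081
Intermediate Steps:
L(I, B) = 8 + I/2 (L(I, B) = (I - 1*(-16))/2 = (I + 16)/2 = (16 + I)/2 = 8 + I/2)
(6982 + L(f, -24)) + 12055 = (6982 + (8 + (½)*72)) + 12055 = (6982 + (8 + 36)) + 12055 = (6982 + 44) + 12055 = 7026 + 12055 = 19081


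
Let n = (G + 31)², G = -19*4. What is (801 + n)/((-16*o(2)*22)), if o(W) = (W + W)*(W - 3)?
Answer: 1413/704 ≈ 2.0071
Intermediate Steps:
G = -76
n = 2025 (n = (-76 + 31)² = (-45)² = 2025)
o(W) = 2*W*(-3 + W) (o(W) = (2*W)*(-3 + W) = 2*W*(-3 + W))
(801 + n)/((-16*o(2)*22)) = (801 + 2025)/((-32*2*(-3 + 2)*22)) = 2826/((-32*2*(-1)*22)) = 2826/((-16*(-4)*22)) = 2826/((64*22)) = 2826/1408 = 2826*(1/1408) = 1413/704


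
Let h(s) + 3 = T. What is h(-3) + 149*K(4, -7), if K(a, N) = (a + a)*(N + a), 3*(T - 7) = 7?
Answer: -10709/3 ≈ -3569.7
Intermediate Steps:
T = 28/3 (T = 7 + (1/3)*7 = 7 + 7/3 = 28/3 ≈ 9.3333)
K(a, N) = 2*a*(N + a) (K(a, N) = (2*a)*(N + a) = 2*a*(N + a))
h(s) = 19/3 (h(s) = -3 + 28/3 = 19/3)
h(-3) + 149*K(4, -7) = 19/3 + 149*(2*4*(-7 + 4)) = 19/3 + 149*(2*4*(-3)) = 19/3 + 149*(-24) = 19/3 - 3576 = -10709/3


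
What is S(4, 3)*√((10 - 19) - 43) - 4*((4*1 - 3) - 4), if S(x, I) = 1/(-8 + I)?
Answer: 12 - 2*I*√13/5 ≈ 12.0 - 1.4422*I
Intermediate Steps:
S(4, 3)*√((10 - 19) - 43) - 4*((4*1 - 3) - 4) = √((10 - 19) - 43)/(-8 + 3) - 4*((4*1 - 3) - 4) = √(-9 - 43)/(-5) - 4*((4 - 3) - 4) = -2*I*√13/5 - 4*(1 - 4) = -2*I*√13/5 - 4*(-3) = -2*I*√13/5 + 12 = 12 - 2*I*√13/5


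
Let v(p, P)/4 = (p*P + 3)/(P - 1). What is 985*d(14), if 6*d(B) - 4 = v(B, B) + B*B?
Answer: 557510/13 ≈ 42885.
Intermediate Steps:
v(p, P) = 4*(3 + P*p)/(-1 + P) (v(p, P) = 4*((p*P + 3)/(P - 1)) = 4*((P*p + 3)/(-1 + P)) = 4*((3 + P*p)/(-1 + P)) = 4*(3 + P*p)/(-1 + P))
d(B) = 2/3 + B**2/6 + 2*(3 + B**2)/(3*(-1 + B)) (d(B) = 2/3 + (4*(3 + B*B)/(-1 + B) + B*B)/6 = 2/3 + (4*(3 + B**2)/(-1 + B) + B**2)/6 = 2/3 + (B**2 + 4*(3 + B**2)/(-1 + B))/6 = 2/3 + (B**2/6 + 2*(3 + B**2)/(3*(-1 + B))) = 2/3 + B**2/6 + 2*(3 + B**2)/(3*(-1 + B)))
985*d(14) = 985*((8 + 14**3 + 3*14**2 + 4*14)/(6*(-1 + 14))) = 985*((1/6)*(8 + 2744 + 3*196 + 56)/13) = 985*((1/6)*(1/13)*(8 + 2744 + 588 + 56)) = 985*((1/6)*(1/13)*3396) = 985*(566/13) = 557510/13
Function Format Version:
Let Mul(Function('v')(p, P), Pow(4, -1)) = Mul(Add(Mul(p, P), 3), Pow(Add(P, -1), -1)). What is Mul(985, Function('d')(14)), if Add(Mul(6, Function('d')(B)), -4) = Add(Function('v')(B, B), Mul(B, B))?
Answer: Rational(557510, 13) ≈ 42885.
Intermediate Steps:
Function('v')(p, P) = Mul(4, Pow(Add(-1, P), -1), Add(3, Mul(P, p))) (Function('v')(p, P) = Mul(4, Mul(Add(Mul(p, P), 3), Pow(Add(P, -1), -1))) = Mul(4, Mul(Add(Mul(P, p), 3), Pow(Add(-1, P), -1))) = Mul(4, Mul(Add(3, Mul(P, p)), Pow(Add(-1, P), -1))) = Mul(4, Mul(Pow(Add(-1, P), -1), Add(3, Mul(P, p)))) = Mul(4, Pow(Add(-1, P), -1), Add(3, Mul(P, p))))
Function('d')(B) = Add(Rational(2, 3), Mul(Rational(1, 6), Pow(B, 2)), Mul(Rational(2, 3), Pow(Add(-1, B), -1), Add(3, Pow(B, 2)))) (Function('d')(B) = Add(Rational(2, 3), Mul(Rational(1, 6), Add(Mul(4, Pow(Add(-1, B), -1), Add(3, Mul(B, B))), Mul(B, B)))) = Add(Rational(2, 3), Mul(Rational(1, 6), Add(Mul(4, Pow(Add(-1, B), -1), Add(3, Pow(B, 2))), Pow(B, 2)))) = Add(Rational(2, 3), Mul(Rational(1, 6), Add(Pow(B, 2), Mul(4, Pow(Add(-1, B), -1), Add(3, Pow(B, 2)))))) = Add(Rational(2, 3), Add(Mul(Rational(1, 6), Pow(B, 2)), Mul(Rational(2, 3), Pow(Add(-1, B), -1), Add(3, Pow(B, 2))))) = Add(Rational(2, 3), Mul(Rational(1, 6), Pow(B, 2)), Mul(Rational(2, 3), Pow(Add(-1, B), -1), Add(3, Pow(B, 2)))))
Mul(985, Function('d')(14)) = Mul(985, Mul(Rational(1, 6), Pow(Add(-1, 14), -1), Add(8, Pow(14, 3), Mul(3, Pow(14, 2)), Mul(4, 14)))) = Mul(985, Mul(Rational(1, 6), Pow(13, -1), Add(8, 2744, Mul(3, 196), 56))) = Mul(985, Mul(Rational(1, 6), Rational(1, 13), Add(8, 2744, 588, 56))) = Mul(985, Mul(Rational(1, 6), Rational(1, 13), 3396)) = Mul(985, Rational(566, 13)) = Rational(557510, 13)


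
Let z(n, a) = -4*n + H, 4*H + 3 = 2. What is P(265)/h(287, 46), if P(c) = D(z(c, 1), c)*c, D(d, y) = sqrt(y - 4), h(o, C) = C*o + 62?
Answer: 795*sqrt(29)/13264 ≈ 0.32277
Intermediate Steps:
H = -1/4 (H = -3/4 + (1/4)*2 = -3/4 + 1/2 = -1/4 ≈ -0.25000)
h(o, C) = 62 + C*o
z(n, a) = -1/4 - 4*n (z(n, a) = -4*n - 1/4 = -1/4 - 4*n)
D(d, y) = sqrt(-4 + y)
P(c) = c*sqrt(-4 + c) (P(c) = sqrt(-4 + c)*c = c*sqrt(-4 + c))
P(265)/h(287, 46) = (265*sqrt(-4 + 265))/(62 + 46*287) = (265*sqrt(261))/(62 + 13202) = (265*(3*sqrt(29)))/13264 = (795*sqrt(29))*(1/13264) = 795*sqrt(29)/13264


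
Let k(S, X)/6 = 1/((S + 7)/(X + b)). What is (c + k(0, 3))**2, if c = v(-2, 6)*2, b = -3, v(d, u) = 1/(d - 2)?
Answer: 1/4 ≈ 0.25000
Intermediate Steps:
v(d, u) = 1/(-2 + d)
k(S, X) = 6*(-3 + X)/(7 + S) (k(S, X) = 6/(((S + 7)/(X - 3))) = 6/(((7 + S)/(-3 + X))) = 6*((-3 + X)/(7 + S)) = 6*(-3 + X)/(7 + S))
c = -1/2 (c = 2/(-2 - 2) = 2/(-4) = -1/4*2 = -1/2 ≈ -0.50000)
(c + k(0, 3))**2 = (-1/2 + 6*(-3 + 3)/(7 + 0))**2 = (-1/2 + 6*0/7)**2 = (-1/2 + 6*(1/7)*0)**2 = (-1/2 + 0)**2 = (-1/2)**2 = 1/4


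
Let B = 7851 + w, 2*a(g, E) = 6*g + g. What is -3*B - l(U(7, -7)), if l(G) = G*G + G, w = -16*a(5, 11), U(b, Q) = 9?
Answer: -22803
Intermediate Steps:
a(g, E) = 7*g/2 (a(g, E) = (6*g + g)/2 = (7*g)/2 = 7*g/2)
w = -280 (w = -56*5 = -16*35/2 = -280)
B = 7571 (B = 7851 - 280 = 7571)
l(G) = G + G² (l(G) = G² + G = G + G²)
-3*B - l(U(7, -7)) = -3*7571 - 9*(1 + 9) = -22713 - 9*10 = -22713 - 1*90 = -22713 - 90 = -22803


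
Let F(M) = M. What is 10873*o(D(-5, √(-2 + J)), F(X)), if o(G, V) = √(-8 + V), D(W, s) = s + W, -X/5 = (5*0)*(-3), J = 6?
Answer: 21746*I*√2 ≈ 30754.0*I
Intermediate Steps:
X = 0 (X = -5*5*0*(-3) = -0*(-3) = -5*0 = 0)
D(W, s) = W + s
10873*o(D(-5, √(-2 + J)), F(X)) = 10873*√(-8 + 0) = 10873*√(-8) = 10873*(2*I*√2) = 21746*I*√2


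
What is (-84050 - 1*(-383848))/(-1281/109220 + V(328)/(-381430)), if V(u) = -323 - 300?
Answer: -178421715764440/6008111 ≈ -2.9697e+7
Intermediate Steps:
V(u) = -623
(-84050 - 1*(-383848))/(-1281/109220 + V(328)/(-381430)) = (-84050 - 1*(-383848))/(-1281/109220 - 623/(-381430)) = (-84050 + 383848)/(-1281*1/109220 - 623*(-1/381430)) = 299798/(-1281/109220 + 89/54490) = 299798/(-6008111/595139780) = 299798*(-595139780/6008111) = -178421715764440/6008111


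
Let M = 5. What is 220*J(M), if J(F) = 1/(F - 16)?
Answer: -20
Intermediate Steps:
J(F) = 1/(-16 + F)
220*J(M) = 220/(-16 + 5) = 220/(-11) = 220*(-1/11) = -20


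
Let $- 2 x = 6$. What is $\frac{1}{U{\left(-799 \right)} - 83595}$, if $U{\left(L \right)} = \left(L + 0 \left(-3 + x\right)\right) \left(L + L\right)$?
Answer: $\frac{1}{1193207} \approx 8.3808 \cdot 10^{-7}$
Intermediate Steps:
$x = -3$ ($x = \left(- \frac{1}{2}\right) 6 = -3$)
$U{\left(L \right)} = 2 L^{2}$ ($U{\left(L \right)} = \left(L + 0 \left(-3 - 3\right)\right) \left(L + L\right) = \left(L + 0 \left(-6\right)\right) 2 L = \left(L + 0\right) 2 L = L 2 L = 2 L^{2}$)
$\frac{1}{U{\left(-799 \right)} - 83595} = \frac{1}{2 \left(-799\right)^{2} - 83595} = \frac{1}{2 \cdot 638401 - 83595} = \frac{1}{1276802 - 83595} = \frac{1}{1193207}$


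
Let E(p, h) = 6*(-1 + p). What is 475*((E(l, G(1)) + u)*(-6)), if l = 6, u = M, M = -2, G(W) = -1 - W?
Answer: -79800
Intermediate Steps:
u = -2
E(p, h) = -6 + 6*p
475*((E(l, G(1)) + u)*(-6)) = 475*(((-6 + 6*6) - 2)*(-6)) = 475*(((-6 + 36) - 2)*(-6)) = 475*((30 - 2)*(-6)) = 475*(28*(-6)) = 475*(-168) = -79800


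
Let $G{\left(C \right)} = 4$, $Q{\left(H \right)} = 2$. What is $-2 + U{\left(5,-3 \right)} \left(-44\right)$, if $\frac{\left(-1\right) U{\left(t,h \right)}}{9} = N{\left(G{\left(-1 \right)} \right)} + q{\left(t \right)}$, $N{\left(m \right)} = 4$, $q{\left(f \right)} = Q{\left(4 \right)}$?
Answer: $2374$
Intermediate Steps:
$q{\left(f \right)} = 2$
$U{\left(t,h \right)} = -54$ ($U{\left(t,h \right)} = - 9 \left(4 + 2\right) = \left(-9\right) 6 = -54$)
$-2 + U{\left(5,-3 \right)} \left(-44\right) = -2 - -2376 = -2 + 2376 = 2374$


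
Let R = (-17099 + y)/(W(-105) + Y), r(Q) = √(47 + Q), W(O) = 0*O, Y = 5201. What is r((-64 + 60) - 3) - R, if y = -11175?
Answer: 28274/5201 + 2*√10 ≈ 11.761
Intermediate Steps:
W(O) = 0
R = -28274/5201 (R = (-17099 - 11175)/(0 + 5201) = -28274/5201 ≈ -5.4363)
r((-64 + 60) - 3) - R = √(47 + ((-64 + 60) - 3)) - 1*(-28274/5201) = √(47 + (-4 - 3)) + 28274/5201 = √(47 - 7) + 28274/5201 = √40 + 28274/5201 = 2*√10 + 28274/5201 = 28274/5201 + 2*√10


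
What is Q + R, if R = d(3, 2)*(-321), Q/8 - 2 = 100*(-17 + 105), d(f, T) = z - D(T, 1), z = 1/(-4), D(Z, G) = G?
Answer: 283269/4 ≈ 70817.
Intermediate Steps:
z = -¼ ≈ -0.25000
d(f, T) = -5/4 (d(f, T) = -¼ - 1*1 = -¼ - 1 = -5/4)
Q = 70416 (Q = 16 + 8*(100*(-17 + 105)) = 16 + 8*(100*88) = 16 + 8*8800 = 16 + 70400 = 70416)
R = 1605/4 (R = -5/4*(-321) = 1605/4 ≈ 401.25)
Q + R = 70416 + 1605/4 = 283269/4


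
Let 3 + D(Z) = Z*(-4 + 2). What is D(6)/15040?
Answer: -3/3008 ≈ -0.00099734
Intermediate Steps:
D(Z) = -3 - 2*Z (D(Z) = -3 + Z*(-4 + 2) = -3 + Z*(-2) = -3 - 2*Z)
D(6)/15040 = (-3 - 2*6)/15040 = (-3 - 12)*(1/15040) = -15*1/15040 = -3/3008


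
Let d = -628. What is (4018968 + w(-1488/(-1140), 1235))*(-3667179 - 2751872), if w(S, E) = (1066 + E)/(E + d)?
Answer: -15659376829772727/607 ≈ -2.5798e+13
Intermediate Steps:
w(S, E) = (1066 + E)/(-628 + E) (w(S, E) = (1066 + E)/(E - 628) = (1066 + E)/(-628 + E))
(4018968 + w(-1488/(-1140), 1235))*(-3667179 - 2751872) = (4018968 + (1066 + 1235)/(-628 + 1235))*(-3667179 - 2751872) = (4018968 + 2301/607)*(-6419051) = (2439515877/607)*(-6419051) = -15659376829772727/607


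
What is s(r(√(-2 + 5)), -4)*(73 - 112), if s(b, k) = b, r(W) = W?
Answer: -39*√3 ≈ -67.550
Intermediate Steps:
s(r(√(-2 + 5)), -4)*(73 - 112) = √(-2 + 5)*(73 - 112) = √3*(-39) = -39*√3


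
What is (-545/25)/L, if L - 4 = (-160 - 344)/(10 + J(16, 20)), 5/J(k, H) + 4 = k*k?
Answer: 55045/116908 ≈ 0.47084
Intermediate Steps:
J(k, H) = 5/(-4 + k²) (J(k, H) = 5/(-4 + k*k) = 5/(-4 + k²))
L = -116908/2525 (L = 4 + (-160 - 344)/(10 + 5/(-4 + 16²)) = 4 - 504/(10 + 5/(-4 + 256)) = 4 - 504/(10 + 5/252) = 4 - 504/2525/252 = 4 - 504*252/2525 = 4 - 127008/2525 = -116908/2525 ≈ -46.300)
(-545/25)/L = (-545/25)/(-116908/2525) = -545*1/25*(-2525/116908) = -109/5*(-2525/116908) = 55045/116908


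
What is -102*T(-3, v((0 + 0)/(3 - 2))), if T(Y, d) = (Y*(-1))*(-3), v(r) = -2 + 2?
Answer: 918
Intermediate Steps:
v(r) = 0
T(Y, d) = 3*Y (T(Y, d) = -Y*(-3) = 3*Y)
-102*T(-3, v((0 + 0)/(3 - 2))) = -306*(-3) = -102*(-9) = 918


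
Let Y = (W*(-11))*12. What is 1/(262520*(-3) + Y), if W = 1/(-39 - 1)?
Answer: -10/7875567 ≈ -1.2697e-6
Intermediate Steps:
W = -1/40 (W = 1/(-40) = -1/40 ≈ -0.025000)
Y = 33/10 (Y = -1/40*(-11)*12 = (11/40)*12 = 33/10 ≈ 3.3000)
1/(262520*(-3) + Y) = 1/(262520*(-3) + 33/10) = 1/(-787560 + 33/10) = 1/(-7875567/10) = -10/7875567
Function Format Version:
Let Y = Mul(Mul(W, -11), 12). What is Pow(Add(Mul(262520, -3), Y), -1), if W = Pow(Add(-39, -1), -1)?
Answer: Rational(-10, 7875567) ≈ -1.2697e-6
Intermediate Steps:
W = Rational(-1, 40) (W = Pow(-40, -1) = Rational(-1, 40) ≈ -0.025000)
Y = Rational(33, 10) (Y = Mul(Mul(Rational(-1, 40), -11), 12) = Mul(Rational(11, 40), 12) = Rational(33, 10) ≈ 3.3000)
Pow(Add(Mul(262520, -3), Y), -1) = Pow(Add(Mul(262520, -3), Rational(33, 10)), -1) = Pow(Add(-787560, Rational(33, 10)), -1) = Pow(Rational(-7875567, 10), -1) = Rational(-10, 7875567)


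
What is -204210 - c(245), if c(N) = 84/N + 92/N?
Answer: -50031626/245 ≈ -2.0421e+5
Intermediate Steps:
c(N) = 176/N
-204210 - c(245) = -204210 - 176/245 = -50031626/245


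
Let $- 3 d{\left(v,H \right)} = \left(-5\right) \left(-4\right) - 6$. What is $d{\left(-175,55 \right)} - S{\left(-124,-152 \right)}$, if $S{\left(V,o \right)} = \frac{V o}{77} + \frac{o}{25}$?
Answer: $- \frac{1405438}{5775} \approx -243.37$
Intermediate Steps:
$S{\left(V,o \right)} = \frac{o}{25} + \frac{V o}{77}$ ($S{\left(V,o \right)} = V o \frac{1}{77} + o \frac{1}{25} = \frac{V o}{77} + \frac{o}{25} = \frac{o}{25} + \frac{V o}{77}$)
$d{\left(v,H \right)} = - \frac{14}{3}$ ($d{\left(v,H \right)} = - \frac{\left(-5\right) \left(-4\right) - 6}{3} = - \frac{20 - 6}{3} = \left(- \frac{1}{3}\right) 14 = - \frac{14}{3}$)
$d{\left(-175,55 \right)} - S{\left(-124,-152 \right)} = - \frac{14}{3} - \frac{1}{1925} \left(-152\right) \left(77 + 25 \left(-124\right)\right) = - \frac{14}{3} - \frac{1}{1925} \left(-152\right) \left(77 - 3100\right) = - \frac{14}{3} - \frac{1}{1925} \left(-152\right) \left(-3023\right) = - \frac{14}{3} - \frac{459496}{1925} = - \frac{1405438}{5775}$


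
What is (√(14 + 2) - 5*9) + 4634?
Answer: 4593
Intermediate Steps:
(√(14 + 2) - 5*9) + 4634 = (√16 - 45) + 4634 = (4 - 45) + 4634 = -41 + 4634 = 4593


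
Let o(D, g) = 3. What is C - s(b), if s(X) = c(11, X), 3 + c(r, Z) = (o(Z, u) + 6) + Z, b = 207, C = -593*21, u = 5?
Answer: -12666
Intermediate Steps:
C = -12453
c(r, Z) = 6 + Z (c(r, Z) = -3 + ((3 + 6) + Z) = -3 + (9 + Z) = 6 + Z)
s(X) = 6 + X
C - s(b) = -12453 - (6 + 207) = -12453 - 1*213 = -12453 - 213 = -12666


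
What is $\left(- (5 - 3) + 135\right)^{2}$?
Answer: $17689$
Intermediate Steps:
$\left(- (5 - 3) + 135\right)^{2} = \left(\left(-1\right) 2 + 135\right)^{2} = \left(-2 + 135\right)^{2} = 133^{2} = 17689$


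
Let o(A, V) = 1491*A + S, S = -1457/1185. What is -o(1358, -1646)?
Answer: -2399360473/1185 ≈ -2.0248e+6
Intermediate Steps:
S = -1457/1185 (S = -1457*1/1185 = -1457/1185 ≈ -1.2295)
o(A, V) = -1457/1185 + 1491*A (o(A, V) = 1491*A - 1457/1185 = -1457/1185 + 1491*A)
-o(1358, -1646) = -(-1457/1185 + 1491*1358) = -(-1457/1185 + 2024778) = -1*2399360473/1185 = -2399360473/1185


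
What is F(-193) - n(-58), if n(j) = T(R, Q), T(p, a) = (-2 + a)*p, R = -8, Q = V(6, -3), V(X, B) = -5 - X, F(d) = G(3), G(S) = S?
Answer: -101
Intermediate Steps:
F(d) = 3
Q = -11 (Q = -5 - 1*6 = -5 - 6 = -11)
T(p, a) = p*(-2 + a)
n(j) = 104 (n(j) = -8*(-2 - 11) = -8*(-13) = 104)
F(-193) - n(-58) = 3 - 1*104 = 3 - 104 = -101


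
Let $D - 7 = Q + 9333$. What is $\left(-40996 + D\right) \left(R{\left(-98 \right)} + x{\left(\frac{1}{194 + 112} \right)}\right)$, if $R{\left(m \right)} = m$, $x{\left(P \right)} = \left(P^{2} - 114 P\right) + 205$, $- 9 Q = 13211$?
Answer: $- \frac{2976430541435}{842724} \approx -3.5319 \cdot 10^{6}$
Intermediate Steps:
$Q = - \frac{13211}{9}$ ($Q = \left(- \frac{1}{9}\right) 13211 = - \frac{13211}{9} \approx -1467.9$)
$D = \frac{70849}{9}$ ($D = 7 + \left(- \frac{13211}{9} + 9333\right) = 7 + \frac{70786}{9} = \frac{70849}{9} \approx 7872.1$)
$x{\left(P \right)} = 205 + P^{2} - 114 P$
$\left(-40996 + D\right) \left(R{\left(-98 \right)} + x{\left(\frac{1}{194 + 112} \right)}\right) = \left(-40996 + \frac{70849}{9}\right) \left(-98 + \left(205 + \left(\frac{1}{194 + 112}\right)^{2} - \frac{114}{194 + 112}\right)\right) = - \frac{298115 \left(-98 + \left(205 + \left(\frac{1}{306}\right)^{2} - \frac{114}{306}\right)\right)}{9} = - \frac{298115 \left(-98 + \left(205 + \left(\frac{1}{306}\right)^{2} - \frac{19}{51}\right)\right)}{9} = - \frac{298115 \left(-98 + \left(205 + \frac{1}{93636} - \frac{19}{51}\right)\right)}{9} = - \frac{298115 \left(-98 + \frac{19160497}{93636}\right)}{9} = \left(- \frac{298115}{9}\right) \frac{9984169}{93636} = - \frac{2976430541435}{842724}$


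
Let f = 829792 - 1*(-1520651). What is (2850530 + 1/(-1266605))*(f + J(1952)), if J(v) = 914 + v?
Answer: 8496611673802247541/1266605 ≈ 6.7082e+12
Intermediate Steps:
f = 2350443 (f = 829792 + 1520651 = 2350443)
(2850530 + 1/(-1266605))*(f + J(1952)) = (2850530 + 1/(-1266605))*(2350443 + (914 + 1952)) = (2850530 - 1/1266605)*(2350443 + 2866) = (3610495550649/1266605)*2353309 = 8496611673802247541/1266605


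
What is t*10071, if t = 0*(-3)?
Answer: 0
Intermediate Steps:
t = 0
t*10071 = 0*10071 = 0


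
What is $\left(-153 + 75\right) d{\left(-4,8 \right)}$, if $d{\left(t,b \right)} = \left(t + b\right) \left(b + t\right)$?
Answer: $-1248$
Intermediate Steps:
$d{\left(t,b \right)} = \left(b + t\right)^{2}$ ($d{\left(t,b \right)} = \left(b + t\right) \left(b + t\right) = \left(b + t\right)^{2}$)
$\left(-153 + 75\right) d{\left(-4,8 \right)} = \left(-153 + 75\right) \left(8 - 4\right)^{2} = - 78 \cdot 4^{2} = \left(-78\right) 16 = -1248$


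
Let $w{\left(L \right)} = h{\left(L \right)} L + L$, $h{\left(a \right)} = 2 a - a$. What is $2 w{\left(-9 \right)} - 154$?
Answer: $-10$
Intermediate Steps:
$h{\left(a \right)} = a$
$w{\left(L \right)} = L + L^{2}$ ($w{\left(L \right)} = L L + L = L^{2} + L = L + L^{2}$)
$2 w{\left(-9 \right)} - 154 = 2 \left(- 9 \left(1 - 9\right)\right) - 154 = 2 \left(\left(-9\right) \left(-8\right)\right) - 154 = 2 \cdot 72 - 154 = 144 - 154 = -10$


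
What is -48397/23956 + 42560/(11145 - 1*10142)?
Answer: 971025169/24027868 ≈ 40.412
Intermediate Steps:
-48397/23956 + 42560/(11145 - 1*10142) = -48397*1/23956 + 42560/(11145 - 10142) = -48397/23956 + 42560/1003 = 971025169/24027868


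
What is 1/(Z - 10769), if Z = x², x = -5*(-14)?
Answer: -1/5869 ≈ -0.00017039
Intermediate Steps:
x = 70
Z = 4900 (Z = 70² = 4900)
1/(Z - 10769) = 1/(4900 - 10769) = 1/(-5869) = -1/5869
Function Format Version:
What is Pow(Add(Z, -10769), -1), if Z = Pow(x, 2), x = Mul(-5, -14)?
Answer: Rational(-1, 5869) ≈ -0.00017039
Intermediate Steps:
x = 70
Z = 4900 (Z = Pow(70, 2) = 4900)
Pow(Add(Z, -10769), -1) = Pow(Add(4900, -10769), -1) = Pow(-5869, -1) = Rational(-1, 5869)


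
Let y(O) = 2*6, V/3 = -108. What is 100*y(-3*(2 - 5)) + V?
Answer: 876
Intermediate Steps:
V = -324 (V = 3*(-108) = -324)
y(O) = 12
100*y(-3*(2 - 5)) + V = 100*12 - 324 = 1200 - 324 = 876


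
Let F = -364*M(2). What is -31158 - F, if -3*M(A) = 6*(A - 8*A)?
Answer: -20966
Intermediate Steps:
M(A) = 14*A (M(A) = -2*(A - 8*A) = -2*(-7*A) = -(-14)*A = 14*A)
F = -10192 (F = -5096*2 = -364*28 = -10192)
-31158 - F = -31158 - 1*(-10192) = -31158 + 10192 = -20966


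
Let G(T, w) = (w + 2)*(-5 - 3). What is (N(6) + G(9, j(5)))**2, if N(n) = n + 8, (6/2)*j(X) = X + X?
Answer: 7396/9 ≈ 821.78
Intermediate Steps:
j(X) = 2*X/3 (j(X) = (X + X)/3 = (2*X)/3 = 2*X/3)
N(n) = 8 + n
G(T, w) = -16 - 8*w (G(T, w) = (2 + w)*(-8) = -16 - 8*w)
(N(6) + G(9, j(5)))**2 = ((8 + 6) + (-16 - 16*5/3))**2 = (14 + (-16 - 8*10/3))**2 = (14 + (-16 - 80/3))**2 = (14 - 128/3)**2 = (-86/3)**2 = 7396/9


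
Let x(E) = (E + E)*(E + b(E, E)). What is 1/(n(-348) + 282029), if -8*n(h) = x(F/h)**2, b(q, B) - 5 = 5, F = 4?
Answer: 114579522/32314747254977 ≈ 3.5457e-6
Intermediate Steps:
b(q, B) = 10 (b(q, B) = 5 + 5 = 10)
x(E) = 2*E*(10 + E) (x(E) = (E + E)*(E + 10) = (2*E)*(10 + E) = 2*E*(10 + E))
n(h) = -8*(10 + 4/h)**2/h**2 (n(h) = -64*(10 + 4/h)**2/h**2/8 = -8*(10 + 4/h)**2/h**2)
1/(n(-348) + 282029) = 1/(-32*(2 + 5*(-348))**2/(-348)**4 + 282029) = 1/(-32*1/14666178816*(2 - 1740)**2 + 282029) = 1/(-32*1/14666178816*(-1738)**2 + 282029) = 1/(-32*1/14666178816*3020644 + 282029) = 1/(-755161/114579522 + 282029) = 1/(32314747254977/114579522) = 114579522/32314747254977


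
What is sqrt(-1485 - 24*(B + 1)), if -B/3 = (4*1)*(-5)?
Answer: I*sqrt(2949) ≈ 54.305*I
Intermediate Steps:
B = 60 (B = -3*4*1*(-5) = -12*(-5) = -3*(-20) = 60)
sqrt(-1485 - 24*(B + 1)) = sqrt(-1485 - 24*(60 + 1)) = sqrt(-1485 - 24*61) = sqrt(-1485 - 1464) = sqrt(-2949) = I*sqrt(2949)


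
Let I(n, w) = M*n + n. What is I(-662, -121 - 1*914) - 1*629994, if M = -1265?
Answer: 206774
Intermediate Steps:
I(n, w) = -1264*n (I(n, w) = -1265*n + n = -1264*n)
I(-662, -121 - 1*914) - 1*629994 = -1264*(-662) - 1*629994 = 836768 - 629994 = 206774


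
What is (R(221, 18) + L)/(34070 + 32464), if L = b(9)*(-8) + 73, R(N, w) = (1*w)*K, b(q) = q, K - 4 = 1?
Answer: 7/5118 ≈ 0.0013677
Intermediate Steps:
K = 5 (K = 4 + 1 = 5)
R(N, w) = 5*w (R(N, w) = (1*w)*5 = w*5 = 5*w)
L = 1 (L = 9*(-8) + 73 = -72 + 73 = 1)
(R(221, 18) + L)/(34070 + 32464) = (5*18 + 1)/(34070 + 32464) = (90 + 1)/66534 = 91*(1/66534) = 7/5118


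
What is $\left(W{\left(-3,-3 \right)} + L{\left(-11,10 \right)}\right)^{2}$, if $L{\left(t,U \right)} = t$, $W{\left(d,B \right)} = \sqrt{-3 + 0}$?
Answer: $\left(11 - i \sqrt{3}\right)^{2} \approx 118.0 - 38.105 i$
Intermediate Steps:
$W{\left(d,B \right)} = i \sqrt{3}$ ($W{\left(d,B \right)} = \sqrt{-3} = i \sqrt{3}$)
$\left(W{\left(-3,-3 \right)} + L{\left(-11,10 \right)}\right)^{2} = \left(i \sqrt{3} - 11\right)^{2} = \left(-11 + i \sqrt{3}\right)^{2}$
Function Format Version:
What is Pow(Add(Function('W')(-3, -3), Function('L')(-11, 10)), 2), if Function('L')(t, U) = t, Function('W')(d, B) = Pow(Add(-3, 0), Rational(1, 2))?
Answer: Pow(Add(11, Mul(-1, I, Pow(3, Rational(1, 2)))), 2) ≈ Add(118.00, Mul(-38.105, I))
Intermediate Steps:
Function('W')(d, B) = Mul(I, Pow(3, Rational(1, 2))) (Function('W')(d, B) = Pow(-3, Rational(1, 2)) = Mul(I, Pow(3, Rational(1, 2))))
Pow(Add(Function('W')(-3, -3), Function('L')(-11, 10)), 2) = Pow(Add(Mul(I, Pow(3, Rational(1, 2))), -11), 2) = Pow(Add(-11, Mul(I, Pow(3, Rational(1, 2)))), 2)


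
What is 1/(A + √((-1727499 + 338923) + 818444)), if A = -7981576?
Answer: -1995394/15926389003477 - 3*I*√15837/31852778006954 ≈ -1.2529e-7 - 1.1853e-11*I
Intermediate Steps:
1/(A + √((-1727499 + 338923) + 818444)) = 1/(-7981576 + √((-1727499 + 338923) + 818444)) = 1/(-7981576 + √(-1388576 + 818444)) = 1/(-7981576 + √(-570132)) = 1/(-7981576 + 6*I*√15837)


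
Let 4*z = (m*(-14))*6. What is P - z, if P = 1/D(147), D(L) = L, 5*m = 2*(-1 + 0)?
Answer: -6169/735 ≈ -8.3932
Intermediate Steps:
m = -⅖ (m = (2*(-1 + 0))/5 = (2*(-1))/5 = (⅕)*(-2) = -⅖ ≈ -0.40000)
z = 42/5 (z = (-⅖*(-14)*6)/4 = ((28/5)*6)/4 = (¼)*(168/5) = 42/5 ≈ 8.4000)
P = 1/147 ≈ 0.0068027
P - z = 1/147 - 1*42/5 = 1/147 - 42/5 = -6169/735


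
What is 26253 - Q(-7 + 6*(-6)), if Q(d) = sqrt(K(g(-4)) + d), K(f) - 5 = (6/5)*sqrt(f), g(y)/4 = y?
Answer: 26253 - sqrt(-950 + 120*I)/5 ≈ 26253.0 - 6.1767*I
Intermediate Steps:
g(y) = 4*y
K(f) = 5 + 6*sqrt(f)/5 (K(f) = 5 + (6/5)*sqrt(f) = 5 + (6*(1/5))*sqrt(f) = 5 + 6*sqrt(f)/5)
Q(d) = sqrt(5 + d + 24*I/5) (Q(d) = sqrt((5 + 6*sqrt(4*(-4))/5) + d) = sqrt((5 + 6*sqrt(-16)/5) + d) = sqrt((5 + 6*(4*I)/5) + d) = sqrt((5 + 24*I/5) + d) = sqrt(5 + d + 24*I/5))
26253 - Q(-7 + 6*(-6)) = 26253 - sqrt(125 + 25*(-7 + 6*(-6)) + 120*I)/5 = 26253 - sqrt(125 + 25*(-7 - 36) + 120*I)/5 = 26253 - sqrt(125 + 25*(-43) + 120*I)/5 = 26253 - sqrt(125 - 1075 + 120*I)/5 = 26253 - sqrt(-950 + 120*I)/5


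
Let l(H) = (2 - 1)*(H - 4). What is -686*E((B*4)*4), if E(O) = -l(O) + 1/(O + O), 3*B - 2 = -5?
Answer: -219177/16 ≈ -13699.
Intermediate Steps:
B = -1 (B = ⅔ + (⅓)*(-5) = ⅔ - 5/3 = -1)
l(H) = -4 + H (l(H) = 1*(-4 + H) = -4 + H)
E(O) = 4 + 1/(2*O) - O (E(O) = -(-4 + O) + 1/(O + O) = (4 - O) + 1/(2*O) = 4 + 1/(2*O) - O)
-686*E((B*4)*4) = -686*(4 + 1/(2*((-1*4*4))) - (-1*4)*4) = -686*(4 + 1/(2*((-4*4))) - (-4)*4) = -686*(4 + (½)/(-16) - 1*(-16)) = -686*(4 + (½)*(-1/16) + 16) = -686*(4 - 1/32 + 16) = -686*639/32 = -219177/16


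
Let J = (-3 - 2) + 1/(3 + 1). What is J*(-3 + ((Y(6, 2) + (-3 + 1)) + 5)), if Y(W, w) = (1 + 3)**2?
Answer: -76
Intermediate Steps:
Y(W, w) = 16 (Y(W, w) = 4**2 = 16)
J = -19/4 (J = -5 + 1/4 = -19/4 ≈ -4.7500)
J*(-3 + ((Y(6, 2) + (-3 + 1)) + 5)) = -19*(-3 + ((16 + (-3 + 1)) + 5))/4 = -19*(-3 + ((16 - 2) + 5))/4 = -19*(-3 + (14 + 5))/4 = -19*(-3 + 19)/4 = -19/4*16 = -76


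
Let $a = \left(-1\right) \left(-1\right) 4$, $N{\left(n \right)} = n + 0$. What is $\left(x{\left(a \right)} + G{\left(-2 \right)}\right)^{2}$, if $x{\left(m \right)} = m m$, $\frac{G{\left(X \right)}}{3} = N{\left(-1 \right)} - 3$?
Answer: $16$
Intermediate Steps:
$N{\left(n \right)} = n$
$G{\left(X \right)} = -12$ ($G{\left(X \right)} = 3 \left(-1 - 3\right) = 3 \left(-4\right) = -12$)
$a = 4$ ($a = 1 \cdot 4 = 4$)
$x{\left(m \right)} = m^{2}$
$\left(x{\left(a \right)} + G{\left(-2 \right)}\right)^{2} = \left(4^{2} - 12\right)^{2} = \left(16 - 12\right)^{2} = 4^{2} = 16$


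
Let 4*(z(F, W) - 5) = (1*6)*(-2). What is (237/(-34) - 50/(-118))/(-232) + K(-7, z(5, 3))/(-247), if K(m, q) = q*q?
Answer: 1382283/114951824 ≈ 0.012025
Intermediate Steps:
z(F, W) = 2 (z(F, W) = 5 + ((1*6)*(-2))/4 = 5 + (6*(-2))/4 = 5 + (¼)*(-12) = 5 - 3 = 2)
K(m, q) = q²
(237/(-34) - 50/(-118))/(-232) + K(-7, z(5, 3))/(-247) = (237/(-34) - 50/(-118))/(-232) + 2²/(-247) = (237*(-1/34) - 50*(-1/118))*(-1/232) + 4*(-1/247) = (-237/34 + 25/59)*(-1/232) - 4/247 = -13133/2006*(-1/232) - 4/247 = 13133/465392 - 4/247 = 1382283/114951824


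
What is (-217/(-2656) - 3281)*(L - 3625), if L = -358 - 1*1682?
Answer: 49365484135/2656 ≈ 1.8586e+7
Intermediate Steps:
L = -2040 (L = -358 - 1682 = -2040)
(-217/(-2656) - 3281)*(L - 3625) = (-217/(-2656) - 3281)*(-2040 - 3625) = (-217*(-1/2656) - 3281)*(-5665) = (217/2656 - 3281)*(-5665) = -8714119/2656*(-5665) = 49365484135/2656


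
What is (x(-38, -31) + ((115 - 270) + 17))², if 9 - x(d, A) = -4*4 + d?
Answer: 5625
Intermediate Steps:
x(d, A) = 25 - d (x(d, A) = 9 - (-4*4 + d) = 9 - (-16 + d) = 9 + (16 - d) = 25 - d)
(x(-38, -31) + ((115 - 270) + 17))² = ((25 - 1*(-38)) + ((115 - 270) + 17))² = ((25 + 38) + (-155 + 17))² = (63 - 138)² = (-75)² = 5625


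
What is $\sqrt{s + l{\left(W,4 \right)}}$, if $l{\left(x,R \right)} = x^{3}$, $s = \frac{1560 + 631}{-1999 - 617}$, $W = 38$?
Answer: $\frac{\sqrt{93877096494}}{1308} \approx 234.25$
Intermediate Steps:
$s = - \frac{2191}{2616}$ ($s = \frac{2191}{-2616} = 2191 \left(- \frac{1}{2616}\right) = - \frac{2191}{2616} \approx -0.83754$)
$\sqrt{s + l{\left(W,4 \right)}} = \sqrt{- \frac{2191}{2616} + 38^{3}} = \sqrt{- \frac{2191}{2616} + 54872} = \sqrt{\frac{143542961}{2616}} = \frac{\sqrt{93877096494}}{1308}$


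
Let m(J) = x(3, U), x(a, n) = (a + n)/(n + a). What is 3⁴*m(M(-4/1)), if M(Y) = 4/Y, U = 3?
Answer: 81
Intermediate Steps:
x(a, n) = 1 (x(a, n) = (a + n)/(a + n) = 1)
m(J) = 1
3⁴*m(M(-4/1)) = 3⁴*1 = 81*1 = 81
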